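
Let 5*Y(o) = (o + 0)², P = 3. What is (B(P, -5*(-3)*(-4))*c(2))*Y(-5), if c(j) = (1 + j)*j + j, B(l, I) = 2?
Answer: 80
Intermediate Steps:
c(j) = j + j*(1 + j) (c(j) = j*(1 + j) + j = j + j*(1 + j))
Y(o) = o²/5 (Y(o) = (o + 0)²/5 = o²/5)
(B(P, -5*(-3)*(-4))*c(2))*Y(-5) = (2*(2*(2 + 2)))*((⅕)*(-5)²) = (2*(2*4))*((⅕)*25) = (2*8)*5 = 16*5 = 80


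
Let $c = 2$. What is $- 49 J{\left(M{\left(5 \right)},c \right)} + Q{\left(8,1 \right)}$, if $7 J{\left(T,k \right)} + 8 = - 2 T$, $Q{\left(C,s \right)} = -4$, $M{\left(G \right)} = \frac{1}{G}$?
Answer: $\frac{274}{5} \approx 54.8$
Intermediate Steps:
$J{\left(T,k \right)} = - \frac{8}{7} - \frac{2 T}{7}$ ($J{\left(T,k \right)} = - \frac{8}{7} + \frac{\left(-2\right) T}{7} = - \frac{8}{7} - \frac{2 T}{7}$)
$- 49 J{\left(M{\left(5 \right)},c \right)} + Q{\left(8,1 \right)} = - 49 \left(- \frac{8}{7} - \frac{2}{7 \cdot 5}\right) - 4 = - 49 \left(- \frac{8}{7} - \frac{2}{35}\right) - 4 = \left(-49\right) \left(- \frac{6}{5}\right) - 4 = \frac{294}{5} - 4 = \frac{274}{5}$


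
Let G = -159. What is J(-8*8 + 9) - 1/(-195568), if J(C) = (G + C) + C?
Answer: -52607791/195568 ≈ -269.00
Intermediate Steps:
J(C) = -159 + 2*C (J(C) = (-159 + C) + C = -159 + 2*C)
J(-8*8 + 9) - 1/(-195568) = (-159 + 2*(-8*8 + 9)) - 1/(-195568) = (-159 + 2*(-64 + 9)) - 1*(-1/195568) = (-159 + 2*(-55)) + 1/195568 = (-159 - 110) + 1/195568 = -269 + 1/195568 = -52607791/195568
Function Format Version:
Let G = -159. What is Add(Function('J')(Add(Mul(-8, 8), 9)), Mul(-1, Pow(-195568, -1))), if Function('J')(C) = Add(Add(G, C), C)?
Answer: Rational(-52607791, 195568) ≈ -269.00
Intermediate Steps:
Function('J')(C) = Add(-159, Mul(2, C)) (Function('J')(C) = Add(Add(-159, C), C) = Add(-159, Mul(2, C)))
Add(Function('J')(Add(Mul(-8, 8), 9)), Mul(-1, Pow(-195568, -1))) = Add(Add(-159, Mul(2, Add(Mul(-8, 8), 9))), Mul(-1, Pow(-195568, -1))) = Add(Add(-159, Mul(2, Add(-64, 9))), Mul(-1, Rational(-1, 195568))) = Add(Add(-159, Mul(2, -55)), Rational(1, 195568)) = Add(Add(-159, -110), Rational(1, 195568)) = Add(-269, Rational(1, 195568)) = Rational(-52607791, 195568)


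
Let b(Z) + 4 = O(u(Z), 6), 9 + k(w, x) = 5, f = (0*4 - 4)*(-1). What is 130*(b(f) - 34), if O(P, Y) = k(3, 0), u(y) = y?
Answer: -5460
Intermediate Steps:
f = 4 (f = (0 - 4)*(-1) = -4*(-1) = 4)
k(w, x) = -4 (k(w, x) = -9 + 5 = -4)
O(P, Y) = -4
b(Z) = -8 (b(Z) = -4 - 4 = -8)
130*(b(f) - 34) = 130*(-8 - 34) = 130*(-42) = -5460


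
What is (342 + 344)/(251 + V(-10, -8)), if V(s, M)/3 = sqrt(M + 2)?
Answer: 172186/63055 - 2058*I*sqrt(6)/63055 ≈ 2.7307 - 0.079947*I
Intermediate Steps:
V(s, M) = 3*sqrt(2 + M) (V(s, M) = 3*sqrt(M + 2) = 3*sqrt(2 + M))
(342 + 344)/(251 + V(-10, -8)) = (342 + 344)/(251 + 3*sqrt(2 - 8)) = 686/(251 + 3*sqrt(-6)) = 686/(251 + 3*(I*sqrt(6))) = 686/(251 + 3*I*sqrt(6))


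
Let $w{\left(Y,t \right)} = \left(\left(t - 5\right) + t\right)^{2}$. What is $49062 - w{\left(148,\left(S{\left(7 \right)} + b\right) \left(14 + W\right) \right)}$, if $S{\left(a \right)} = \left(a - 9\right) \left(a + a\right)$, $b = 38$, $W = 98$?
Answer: $-4946163$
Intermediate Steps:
$S{\left(a \right)} = 2 a \left(-9 + a\right)$ ($S{\left(a \right)} = \left(-9 + a\right) 2 a = 2 a \left(-9 + a\right)$)
$w{\left(Y,t \right)} = \left(-5 + 2 t\right)^{2}$ ($w{\left(Y,t \right)} = \left(\left(t - 5\right) + t\right)^{2} = \left(\left(-5 + t\right) + t\right)^{2} = \left(-5 + 2 t\right)^{2}$)
$49062 - w{\left(148,\left(S{\left(7 \right)} + b\right) \left(14 + W\right) \right)} = 49062 - \left(-5 + 2 \left(2 \cdot 7 \left(-9 + 7\right) + 38\right) \left(14 + 98\right)\right)^{2} = 49062 - \left(-5 + 2 \left(2 \cdot 7 \left(-2\right) + 38\right) 112\right)^{2} = 49062 - \left(-5 + 2 \left(-28 + 38\right) 112\right)^{2} = 49062 - \left(-5 + 2 \cdot 10 \cdot 112\right)^{2} = 49062 - \left(-5 + 2 \cdot 1120\right)^{2} = 49062 - \left(-5 + 2240\right)^{2} = 49062 - 2235^{2} = 49062 - 4995225 = -4946163$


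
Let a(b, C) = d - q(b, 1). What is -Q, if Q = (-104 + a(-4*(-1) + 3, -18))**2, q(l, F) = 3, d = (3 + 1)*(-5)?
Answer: -16129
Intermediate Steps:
d = -20 (d = 4*(-5) = -20)
a(b, C) = -23 (a(b, C) = -20 - 1*3 = -20 - 3 = -23)
Q = 16129 (Q = (-104 - 23)**2 = (-127)**2 = 16129)
-Q = -1*16129 = -16129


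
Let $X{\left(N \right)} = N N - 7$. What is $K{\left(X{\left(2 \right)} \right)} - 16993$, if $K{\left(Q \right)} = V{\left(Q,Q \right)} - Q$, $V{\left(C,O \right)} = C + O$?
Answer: $-16996$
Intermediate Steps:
$X{\left(N \right)} = -7 + N^{2}$ ($X{\left(N \right)} = N^{2} - 7 = -7 + N^{2}$)
$K{\left(Q \right)} = Q$ ($K{\left(Q \right)} = \left(Q + Q\right) - Q = 2 Q - Q = Q$)
$K{\left(X{\left(2 \right)} \right)} - 16993 = \left(-7 + 2^{2}\right) - 16993 = \left(-7 + 4\right) - 16993 = -3 - 16993 = -16996$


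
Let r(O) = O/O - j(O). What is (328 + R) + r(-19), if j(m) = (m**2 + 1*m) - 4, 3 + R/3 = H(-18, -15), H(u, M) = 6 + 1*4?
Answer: 12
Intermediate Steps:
H(u, M) = 10 (H(u, M) = 6 + 4 = 10)
R = 21 (R = -9 + 3*10 = -9 + 30 = 21)
j(m) = -4 + m + m**2 (j(m) = (m**2 + m) - 4 = (m + m**2) - 4 = -4 + m + m**2)
r(O) = 5 - O - O**2 (r(O) = O/O - (-4 + O + O**2) = 1 + (4 - O - O**2) = 5 - O - O**2)
(328 + R) + r(-19) = (328 + 21) + (5 - 1*(-19) - 1*(-19)**2) = 349 + (5 + 19 - 1*361) = 349 + (5 + 19 - 361) = 349 - 337 = 12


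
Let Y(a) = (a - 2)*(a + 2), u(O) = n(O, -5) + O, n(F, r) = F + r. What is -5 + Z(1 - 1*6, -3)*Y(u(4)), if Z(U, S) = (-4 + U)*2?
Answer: -95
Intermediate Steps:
u(O) = -5 + 2*O (u(O) = (O - 5) + O = (-5 + O) + O = -5 + 2*O)
Y(a) = (-2 + a)*(2 + a)
Z(U, S) = -8 + 2*U
-5 + Z(1 - 1*6, -3)*Y(u(4)) = -5 + (-8 + 2*(1 - 1*6))*(-4 + (-5 + 2*4)**2) = -5 + (-8 + 2*(1 - 6))*(-4 + (-5 + 8)**2) = -5 + (-8 + 2*(-5))*(-4 + 3**2) = -5 + (-8 - 10)*(-4 + 9) = -5 - 18*5 = -5 - 90 = -95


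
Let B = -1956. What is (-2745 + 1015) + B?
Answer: -3686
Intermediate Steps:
(-2745 + 1015) + B = (-2745 + 1015) - 1956 = -1730 - 1956 = -3686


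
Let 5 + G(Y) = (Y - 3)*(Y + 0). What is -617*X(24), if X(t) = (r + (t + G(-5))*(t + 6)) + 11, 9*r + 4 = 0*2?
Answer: -9887425/9 ≈ -1.0986e+6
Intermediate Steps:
r = -4/9 (r = -4/9 + (0*2)/9 = -4/9 + (1/9)*0 = -4/9 + 0 = -4/9 ≈ -0.44444)
G(Y) = -5 + Y*(-3 + Y) (G(Y) = -5 + (Y - 3)*(Y + 0) = -5 + (-3 + Y)*Y = -5 + Y*(-3 + Y))
X(t) = 95/9 + (6 + t)*(35 + t) (X(t) = (-4/9 + (t + (-5 + (-5)**2 - 3*(-5)))*(t + 6)) + 11 = (-4/9 + (t + (-5 + 25 + 15))*(6 + t)) + 11 = (-4/9 + (t + 35)*(6 + t)) + 11 = (-4/9 + (35 + t)*(6 + t)) + 11 = (-4/9 + (6 + t)*(35 + t)) + 11 = 95/9 + (6 + t)*(35 + t))
-617*X(24) = -617*(1985/9 + 24**2 + 41*24) = -617*(1985/9 + 576 + 984) = -617*16025/9 = -9887425/9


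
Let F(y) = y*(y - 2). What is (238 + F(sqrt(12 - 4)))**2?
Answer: 60548 - 1968*sqrt(2) ≈ 57765.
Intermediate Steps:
F(y) = y*(-2 + y)
(238 + F(sqrt(12 - 4)))**2 = (238 + sqrt(12 - 4)*(-2 + sqrt(12 - 4)))**2 = (238 + sqrt(8)*(-2 + sqrt(8)))**2 = (238 + (2*sqrt(2))*(-2 + 2*sqrt(2)))**2 = (238 + 2*sqrt(2)*(-2 + 2*sqrt(2)))**2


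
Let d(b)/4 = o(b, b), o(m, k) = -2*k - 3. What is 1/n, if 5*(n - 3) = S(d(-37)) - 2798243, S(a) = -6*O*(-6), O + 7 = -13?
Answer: -5/2798948 ≈ -1.7864e-6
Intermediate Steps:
o(m, k) = -3 - 2*k
O = -20 (O = -7 - 13 = -20)
d(b) = -12 - 8*b (d(b) = 4*(-3 - 2*b) = -12 - 8*b)
S(a) = -720 (S(a) = -6*(-20)*(-6) = 120*(-6) = -720)
n = -2798948/5 (n = 3 + (-720 - 2798243)/5 = 3 + (1/5)*(-2798963) = 3 - 2798963/5 = -2798948/5 ≈ -5.5979e+5)
1/n = 1/(-2798948/5) = -5/2798948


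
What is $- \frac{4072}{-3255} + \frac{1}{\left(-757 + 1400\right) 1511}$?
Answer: $\frac{3956248511}{3162470115} \approx 1.251$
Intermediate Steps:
$- \frac{4072}{-3255} + \frac{1}{\left(-757 + 1400\right) 1511} = \left(-4072\right) \left(- \frac{1}{3255}\right) + \frac{1}{643} \cdot \frac{1}{1511} = \frac{4072}{3255} + \frac{1}{643} \cdot \frac{1}{1511} = \frac{4072}{3255} + \frac{1}{971573} = \frac{3956248511}{3162470115}$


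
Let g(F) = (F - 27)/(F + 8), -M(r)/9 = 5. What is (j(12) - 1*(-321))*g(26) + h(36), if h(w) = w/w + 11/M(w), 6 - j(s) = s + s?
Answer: -12479/1530 ≈ -8.1562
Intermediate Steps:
M(r) = -45 (M(r) = -9*5 = -45)
j(s) = 6 - 2*s (j(s) = 6 - (s + s) = 6 - 2*s)
h(w) = 34/45 (h(w) = w/w + 11/(-45) = 1 + 11*(-1/45) = 1 - 11/45 = 34/45)
g(F) = (-27 + F)/(8 + F)
(j(12) - 1*(-321))*g(26) + h(36) = ((6 - 2*12) - 1*(-321))*((-27 + 26)/(8 + 26)) + 34/45 = ((6 - 24) + 321)*(-1/34) + 34/45 = (-18 + 321)*((1/34)*(-1)) + 34/45 = 303*(-1/34) + 34/45 = -303/34 + 34/45 = -12479/1530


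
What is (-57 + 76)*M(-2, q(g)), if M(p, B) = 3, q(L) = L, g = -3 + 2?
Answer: 57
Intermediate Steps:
g = -1
(-57 + 76)*M(-2, q(g)) = (-57 + 76)*3 = 19*3 = 57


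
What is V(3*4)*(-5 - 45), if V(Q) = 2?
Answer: -100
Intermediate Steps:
V(3*4)*(-5 - 45) = 2*(-5 - 45) = 2*(-50) = -100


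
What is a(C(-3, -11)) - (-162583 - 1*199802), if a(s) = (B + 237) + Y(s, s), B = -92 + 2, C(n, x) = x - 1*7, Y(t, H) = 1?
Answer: 362533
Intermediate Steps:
C(n, x) = -7 + x (C(n, x) = x - 7 = -7 + x)
B = -90
a(s) = 148 (a(s) = (-90 + 237) + 1 = 147 + 1 = 148)
a(C(-3, -11)) - (-162583 - 1*199802) = 148 - (-162583 - 1*199802) = 148 - (-162583 - 199802) = 148 - 1*(-362385) = 148 + 362385 = 362533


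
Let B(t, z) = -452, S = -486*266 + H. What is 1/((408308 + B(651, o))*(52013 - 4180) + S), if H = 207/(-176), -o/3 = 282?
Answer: 176/3433557031665 ≈ 5.1259e-11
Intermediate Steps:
o = -846 (o = -3*282 = -846)
H = -207/176 (H = 207*(-1/176) = -207/176 ≈ -1.1761)
S = -22752783/176 (S = -486*266 - 207/176 = -129276 - 207/176 = -22752783/176 ≈ -1.2928e+5)
1/((408308 + B(651, o))*(52013 - 4180) + S) = 1/((408308 - 452)*(52013 - 4180) - 22752783/176) = 1/(407856*47833 - 22752783/176) = 1/(19508976048 - 22752783/176) = 1/(3433557031665/176) = 176/3433557031665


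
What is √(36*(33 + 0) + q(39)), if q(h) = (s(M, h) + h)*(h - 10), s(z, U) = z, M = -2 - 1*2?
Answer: √2203 ≈ 46.936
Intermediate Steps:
M = -4 (M = -2 - 2 = -4)
q(h) = (-10 + h)*(-4 + h) (q(h) = (-4 + h)*(h - 10) = (-4 + h)*(-10 + h) = (-10 + h)*(-4 + h))
√(36*(33 + 0) + q(39)) = √(36*(33 + 0) + (40 + 39² - 14*39)) = √(36*33 + (40 + 1521 - 546)) = √(1188 + 1015) = √2203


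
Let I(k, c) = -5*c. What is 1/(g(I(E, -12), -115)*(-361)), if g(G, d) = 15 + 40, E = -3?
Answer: -1/19855 ≈ -5.0365e-5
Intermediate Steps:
g(G, d) = 55
1/(g(I(E, -12), -115)*(-361)) = 1/(55*(-361)) = 1/(-19855) = -1/19855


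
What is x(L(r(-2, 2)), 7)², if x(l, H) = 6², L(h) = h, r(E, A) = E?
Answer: 1296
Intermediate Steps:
x(l, H) = 36
x(L(r(-2, 2)), 7)² = 36² = 1296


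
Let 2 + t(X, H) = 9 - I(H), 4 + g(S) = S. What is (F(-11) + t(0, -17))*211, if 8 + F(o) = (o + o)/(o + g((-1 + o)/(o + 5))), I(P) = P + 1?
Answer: 45787/13 ≈ 3522.1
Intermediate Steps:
I(P) = 1 + P
g(S) = -4 + S
t(X, H) = 6 - H (t(X, H) = -2 + (9 - (1 + H)) = -2 + (9 + (-1 - H)) = -2 + (8 - H) = 6 - H)
F(o) = -8 + 2*o/(-4 + o + (-1 + o)/(5 + o)) (F(o) = -8 + (o + o)/(o + (-4 + (-1 + o)/(o + 5))) = -8 + (2*o)/(o + (-4 + (-1 + o)/(5 + o))) = -8 + (2*o)/(-4 + o + (-1 + o)/(5 + o)) = -8 + 2*o/(-4 + o + (-1 + o)/(5 + o)))
(F(-11) + t(0, -17))*211 = (6*(28 - 1*(-11) - 1*(-11)**2)/(-21 + (-11)**2 + 2*(-11)) + (6 - 1*(-17)))*211 = (6*(28 + 11 - 1*121)/(-21 + 121 - 22) + (6 + 17))*211 = (6*(28 + 11 - 121)/78 + 23)*211 = (6*(1/78)*(-82) + 23)*211 = (-82/13 + 23)*211 = (217/13)*211 = 45787/13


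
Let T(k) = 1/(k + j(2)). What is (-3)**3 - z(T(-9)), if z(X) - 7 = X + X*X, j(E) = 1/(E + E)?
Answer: -41526/1225 ≈ -33.899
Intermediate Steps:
j(E) = 1/(2*E)
T(k) = 1/(1/4 + k) (T(k) = 1/(k + (1/2)/2) = 1/(k + (1/2)*(1/2)) = 1/(k + 1/4) = 1/(1/4 + k))
z(X) = 7 + X + X**2 (z(X) = 7 + (X + X*X) = 7 + (X + X**2) = 7 + X + X**2)
(-3)**3 - z(T(-9)) = (-3)**3 - (7 + 4/(1 + 4*(-9)) + (4/(1 + 4*(-9)))**2) = -27 - (7 + 4/(1 - 36) + (4/(1 - 36))**2) = -27 - (7 + 4/(-35) + (4/(-35))**2) = -27 - (7 + 4*(-1/35) + (4*(-1/35))**2) = -27 - (7 - 4/35 + (-4/35)**2) = -27 - (7 - 4/35 + 16/1225) = -27 - 1*8451/1225 = -27 - 8451/1225 = -41526/1225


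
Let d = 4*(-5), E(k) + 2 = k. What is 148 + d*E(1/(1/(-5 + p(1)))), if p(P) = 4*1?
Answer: 208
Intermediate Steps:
p(P) = 4
E(k) = -2 + k
d = -20
148 + d*E(1/(1/(-5 + p(1)))) = 148 - 20*(-2 + 1/(1/(-5 + 4))) = 148 - 20*(-2 + 1/(1/(-1))) = 148 - 20*(-2 + 1/(-1)) = 148 - 20*(-2 - 1) = 148 - 20*(-3) = 148 + 60 = 208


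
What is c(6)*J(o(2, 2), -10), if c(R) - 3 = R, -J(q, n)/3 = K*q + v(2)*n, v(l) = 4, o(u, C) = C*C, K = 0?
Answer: 1080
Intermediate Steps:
o(u, C) = C²
J(q, n) = -12*n (J(q, n) = -3*(0*q + 4*n) = -3*(0 + 4*n) = -12*n)
c(R) = 3 + R
c(6)*J(o(2, 2), -10) = (3 + 6)*(-12*(-10)) = 9*120 = 1080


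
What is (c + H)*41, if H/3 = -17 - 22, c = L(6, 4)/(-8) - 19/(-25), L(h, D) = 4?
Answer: -239317/50 ≈ -4786.3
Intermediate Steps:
c = 13/50 (c = 4/(-8) - 19/(-25) = 4*(-1/8) - 19*(-1/25) = -1/2 + 19/25 = 13/50 ≈ 0.26000)
H = -117 (H = 3*(-17 - 22) = 3*(-39) = -117)
(c + H)*41 = (13/50 - 117)*41 = -5837/50*41 = -239317/50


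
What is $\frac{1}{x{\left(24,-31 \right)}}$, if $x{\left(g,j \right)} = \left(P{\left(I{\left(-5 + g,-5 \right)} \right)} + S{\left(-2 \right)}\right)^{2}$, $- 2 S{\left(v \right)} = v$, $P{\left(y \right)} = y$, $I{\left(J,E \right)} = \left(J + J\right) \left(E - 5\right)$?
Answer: $\frac{1}{143641} \approx 6.9618 \cdot 10^{-6}$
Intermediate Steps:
$I{\left(J,E \right)} = 2 J \left(-5 + E\right)$
$S{\left(v \right)} = - \frac{v}{2}$
$x{\left(g,j \right)} = \left(101 - 20 g\right)^{2}$ ($x{\left(g,j \right)} = \left(2 \left(-5 + g\right) \left(-5 - 5\right) - -1\right)^{2} = \left(2 \left(-5 + g\right) \left(-10\right) + 1\right)^{2} = \left(\left(100 - 20 g\right) + 1\right)^{2} = \left(101 - 20 g\right)^{2}$)
$\frac{1}{x{\left(24,-31 \right)}} = \frac{1}{\left(-101 + 20 \cdot 24\right)^{2}} = \frac{1}{\left(-101 + 480\right)^{2}} = \frac{1}{379^{2}} = \frac{1}{143641}$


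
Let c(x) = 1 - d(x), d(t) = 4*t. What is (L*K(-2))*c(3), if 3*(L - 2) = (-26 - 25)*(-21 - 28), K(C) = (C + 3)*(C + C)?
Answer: 36740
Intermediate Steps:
K(C) = 2*C*(3 + C) (K(C) = (3 + C)*(2*C) = 2*C*(3 + C))
L = 835 (L = 2 + ((-26 - 25)*(-21 - 28))/3 = 2 + (-51*(-49))/3 = 2 + (⅓)*2499 = 2 + 833 = 835)
c(x) = 1 - 4*x
(L*K(-2))*c(3) = (835*(2*(-2)*(3 - 2)))*(1 - 4*3) = (835*(2*(-2)*1))*(1 - 12) = (835*(-4))*(-11) = -3340*(-11) = 36740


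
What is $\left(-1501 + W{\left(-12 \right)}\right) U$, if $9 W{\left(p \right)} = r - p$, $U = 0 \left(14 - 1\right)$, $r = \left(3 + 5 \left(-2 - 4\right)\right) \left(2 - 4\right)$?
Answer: $0$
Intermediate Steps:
$r = 54$ ($r = \left(3 + 5 \left(-6\right)\right) \left(2 - 4\right) = \left(3 - 30\right) \left(-2\right) = \left(-27\right) \left(-2\right) = 54$)
$U = 0$ ($U = 0 \cdot 13 = 0$)
$W{\left(p \right)} = 6 - \frac{p}{9}$ ($W{\left(p \right)} = \frac{54 - p}{9} = 6 - \frac{p}{9}$)
$\left(-1501 + W{\left(-12 \right)}\right) U = \left(-1501 + \left(6 - - \frac{4}{3}\right)\right) 0 = \left(-1501 + \left(6 + \frac{4}{3}\right)\right) 0 = \left(-1501 + \frac{22}{3}\right) 0 = \left(- \frac{4481}{3}\right) 0 = 0$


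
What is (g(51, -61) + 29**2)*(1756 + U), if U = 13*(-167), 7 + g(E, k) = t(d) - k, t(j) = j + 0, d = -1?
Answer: -371010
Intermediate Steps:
t(j) = j
g(E, k) = -8 - k (g(E, k) = -7 + (-1 - k) = -8 - k)
U = -2171
(g(51, -61) + 29**2)*(1756 + U) = ((-8 - 1*(-61)) + 29**2)*(1756 - 2171) = ((-8 + 61) + 841)*(-415) = (53 + 841)*(-415) = 894*(-415) = -371010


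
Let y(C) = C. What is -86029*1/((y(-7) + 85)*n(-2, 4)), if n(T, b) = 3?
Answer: -86029/234 ≈ -367.65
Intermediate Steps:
-86029*1/((y(-7) + 85)*n(-2, 4)) = -86029*1/(3*(-7 + 85)) = -86029/(3*78) = -86029/234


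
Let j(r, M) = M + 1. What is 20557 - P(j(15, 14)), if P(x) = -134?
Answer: 20691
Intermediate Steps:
j(r, M) = 1 + M
20557 - P(j(15, 14)) = 20557 - 1*(-134) = 20557 + 134 = 20691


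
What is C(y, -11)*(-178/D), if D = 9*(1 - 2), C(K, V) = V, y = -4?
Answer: -1958/9 ≈ -217.56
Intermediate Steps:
D = -9 (D = 9*(-1) = -9)
C(y, -11)*(-178/D) = -(-1958)/(-9) = -(-1958)*(-1)/9 = -11*178/9 = -1958/9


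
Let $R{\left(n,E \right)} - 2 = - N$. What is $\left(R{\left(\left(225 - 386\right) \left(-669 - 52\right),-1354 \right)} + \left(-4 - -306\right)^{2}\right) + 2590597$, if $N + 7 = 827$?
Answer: $2680983$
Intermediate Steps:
$N = 820$ ($N = -7 + 827 = 820$)
$R{\left(n,E \right)} = -818$ ($R{\left(n,E \right)} = 2 - 820 = -818$)
$\left(R{\left(\left(225 - 386\right) \left(-669 - 52\right),-1354 \right)} + \left(-4 - -306\right)^{2}\right) + 2590597 = \left(-818 + \left(-4 - -306\right)^{2}\right) + 2590597 = \left(-818 + \left(-4 + 306\right)^{2}\right) + 2590597 = \left(-818 + 302^{2}\right) + 2590597 = \left(-818 + 91204\right) + 2590597 = 90386 + 2590597 = 2680983$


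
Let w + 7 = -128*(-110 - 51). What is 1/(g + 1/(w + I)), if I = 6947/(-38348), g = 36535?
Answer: 790000201/28862657381883 ≈ 2.7371e-5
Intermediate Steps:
I = -6947/38348 (I = 6947*(-1/38348) = -6947/38348 ≈ -0.18116)
w = 20601 (w = -7 - 128*(-110 - 51) = -7 - 128*(-161) = -7 + 20608 = 20601)
1/(g + 1/(w + I)) = 1/(36535 + 1/(20601 - 6947/38348)) = 1/(36535 + 1/(790000201/38348)) = 1/(36535 + 38348/790000201) = 1/(28862657381883/790000201) = 790000201/28862657381883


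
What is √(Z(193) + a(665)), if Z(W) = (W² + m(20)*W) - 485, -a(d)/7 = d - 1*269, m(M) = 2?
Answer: √34378 ≈ 185.41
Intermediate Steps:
a(d) = 1883 - 7*d (a(d) = -7*(d - 1*269) = -7*(d - 269) = -7*(-269 + d) = 1883 - 7*d)
Z(W) = -485 + W² + 2*W (Z(W) = (W² + 2*W) - 485 = -485 + W² + 2*W)
√(Z(193) + a(665)) = √((-485 + 193² + 2*193) + (1883 - 7*665)) = √((-485 + 37249 + 386) + (1883 - 4655)) = √(37150 - 2772) = √34378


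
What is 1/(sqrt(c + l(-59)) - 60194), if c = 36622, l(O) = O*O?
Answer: -60194/3623277533 - sqrt(40103)/3623277533 ≈ -1.6668e-5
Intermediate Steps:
l(O) = O**2
1/(sqrt(c + l(-59)) - 60194) = 1/(sqrt(36622 + (-59)**2) - 60194) = 1/(sqrt(36622 + 3481) - 60194) = 1/(sqrt(40103) - 60194) = 1/(-60194 + sqrt(40103))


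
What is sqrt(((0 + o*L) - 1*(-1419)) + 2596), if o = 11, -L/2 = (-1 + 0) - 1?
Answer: 3*sqrt(451) ≈ 63.710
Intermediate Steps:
L = 4 (L = -2*((-1 + 0) - 1) = -2*(-1 - 1) = -2*(-2) = 4)
sqrt(((0 + o*L) - 1*(-1419)) + 2596) = sqrt(((0 + 11*4) - 1*(-1419)) + 2596) = sqrt(((0 + 44) + 1419) + 2596) = sqrt((44 + 1419) + 2596) = sqrt(1463 + 2596) = sqrt(4059) = 3*sqrt(451)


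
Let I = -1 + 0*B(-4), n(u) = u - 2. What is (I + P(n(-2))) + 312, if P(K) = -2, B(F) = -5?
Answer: 309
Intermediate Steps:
n(u) = -2 + u
I = -1 (I = -1 + 0*(-5) = -1 + 0 = -1)
(I + P(n(-2))) + 312 = (-1 - 2) + 312 = -3 + 312 = 309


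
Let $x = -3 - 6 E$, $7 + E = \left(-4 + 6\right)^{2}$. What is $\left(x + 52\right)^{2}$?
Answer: $4489$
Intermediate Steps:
$E = -3$ ($E = -7 + \left(-4 + 6\right)^{2} = -7 + 2^{2} = -7 + 4 = -3$)
$x = 15$ ($x = -3 - -18 = -3 + 18 = 15$)
$\left(x + 52\right)^{2} = \left(15 + 52\right)^{2} = 67^{2} = 4489$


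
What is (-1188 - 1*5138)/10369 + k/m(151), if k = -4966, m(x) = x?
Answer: -52447680/1565719 ≈ -33.497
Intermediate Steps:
(-1188 - 1*5138)/10369 + k/m(151) = (-1188 - 1*5138)/10369 - 4966/151 = (-1188 - 5138)*(1/10369) - 4966*1/151 = -6326*1/10369 - 4966/151 = -6326/10369 - 4966/151 = -52447680/1565719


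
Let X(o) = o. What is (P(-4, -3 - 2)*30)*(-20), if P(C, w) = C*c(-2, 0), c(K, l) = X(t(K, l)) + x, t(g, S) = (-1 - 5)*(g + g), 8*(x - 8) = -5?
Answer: 75300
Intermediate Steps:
x = 59/8 (x = 8 + (1/8)*(-5) = 8 - 5/8 = 59/8 ≈ 7.3750)
t(g, S) = -12*g
c(K, l) = 59/8 - 12*K (c(K, l) = -12*K + 59/8 = 59/8 - 12*K)
P(C, w) = 251*C/8 (P(C, w) = C*(59/8 - 12*(-2)) = C*(59/8 + 24) = C*(251/8) = 251*C/8)
(P(-4, -3 - 2)*30)*(-20) = (((251/8)*(-4))*30)*(-20) = -251/2*30*(-20) = -3765*(-20) = 75300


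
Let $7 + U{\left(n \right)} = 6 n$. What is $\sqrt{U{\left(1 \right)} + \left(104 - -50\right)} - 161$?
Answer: $-161 + 3 \sqrt{17} \approx -148.63$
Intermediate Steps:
$U{\left(n \right)} = -7 + 6 n$
$\sqrt{U{\left(1 \right)} + \left(104 - -50\right)} - 161 = \sqrt{\left(-7 + 6 \cdot 1\right) + \left(104 - -50\right)} - 161 = \sqrt{\left(-7 + 6\right) + \left(104 + 50\right)} - 161 = \sqrt{-1 + 154} - 161 = \sqrt{153} - 161 = 3 \sqrt{17} - 161 = -161 + 3 \sqrt{17}$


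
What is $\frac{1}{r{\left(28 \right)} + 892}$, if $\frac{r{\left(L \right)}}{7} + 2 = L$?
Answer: $\frac{1}{1074} \approx 0.0009311$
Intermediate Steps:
$r{\left(L \right)} = -14 + 7 L$
$\frac{1}{r{\left(28 \right)} + 892} = \frac{1}{\left(-14 + 7 \cdot 28\right) + 892} = \frac{1}{\left(-14 + 196\right) + 892} = \frac{1}{182 + 892} = \frac{1}{1074}$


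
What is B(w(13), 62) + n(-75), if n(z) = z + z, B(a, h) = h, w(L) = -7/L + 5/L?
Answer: -88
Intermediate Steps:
w(L) = -2/L
n(z) = 2*z
B(w(13), 62) + n(-75) = 62 + 2*(-75) = 62 - 150 = -88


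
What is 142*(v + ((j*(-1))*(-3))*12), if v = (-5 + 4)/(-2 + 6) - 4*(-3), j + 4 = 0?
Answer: -37559/2 ≈ -18780.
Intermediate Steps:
j = -4 (j = -4 + 0 = -4)
v = 47/4 (v = -1/4 + 12 = -1*¼ + 12 = -¼ + 12 = 47/4 ≈ 11.750)
142*(v + ((j*(-1))*(-3))*12) = 142*(47/4 + (-4*(-1)*(-3))*12) = 142*(47/4 + (4*(-3))*12) = 142*(47/4 - 12*12) = 142*(47/4 - 144) = 142*(-529/4) = -37559/2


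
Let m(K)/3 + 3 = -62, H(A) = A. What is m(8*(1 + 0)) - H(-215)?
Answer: 20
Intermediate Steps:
m(K) = -195 (m(K) = -9 + 3*(-62) = -9 - 186 = -195)
m(8*(1 + 0)) - H(-215) = -195 - 1*(-215) = -195 + 215 = 20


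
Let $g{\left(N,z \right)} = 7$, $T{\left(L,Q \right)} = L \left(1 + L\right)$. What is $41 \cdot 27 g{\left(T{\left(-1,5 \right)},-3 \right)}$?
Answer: $7749$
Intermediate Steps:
$41 \cdot 27 g{\left(T{\left(-1,5 \right)},-3 \right)} = 41 \cdot 27 \cdot 7 = 1107 \cdot 7 = 7749$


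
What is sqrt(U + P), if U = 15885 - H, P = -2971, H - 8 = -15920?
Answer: sqrt(28826) ≈ 169.78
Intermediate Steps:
H = -15912 (H = 8 - 15920 = -15912)
U = 31797 (U = 15885 - 1*(-15912) = 15885 + 15912 = 31797)
sqrt(U + P) = sqrt(31797 - 2971) = sqrt(28826)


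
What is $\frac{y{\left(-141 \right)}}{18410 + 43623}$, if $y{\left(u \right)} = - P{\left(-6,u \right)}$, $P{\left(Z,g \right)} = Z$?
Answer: $\frac{6}{62033} \approx 9.6723 \cdot 10^{-5}$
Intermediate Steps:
$y{\left(u \right)} = 6$ ($y{\left(u \right)} = \left(-1\right) \left(-6\right) = 6$)
$\frac{y{\left(-141 \right)}}{18410 + 43623} = \frac{6}{18410 + 43623} = \frac{6}{62033}$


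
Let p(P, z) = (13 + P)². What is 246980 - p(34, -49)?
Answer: 244771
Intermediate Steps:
246980 - p(34, -49) = 246980 - (13 + 34)² = 246980 - 1*47² = 246980 - 1*2209 = 246980 - 2209 = 244771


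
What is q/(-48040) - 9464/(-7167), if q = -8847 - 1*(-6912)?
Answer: 93703741/68860536 ≈ 1.3608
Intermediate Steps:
q = -1935 (q = -8847 + 6912 = -1935)
q/(-48040) - 9464/(-7167) = -1935/(-48040) - 9464/(-7167) = -1935*(-1/48040) - 9464*(-1/7167) = 387/9608 + 9464/7167 = 93703741/68860536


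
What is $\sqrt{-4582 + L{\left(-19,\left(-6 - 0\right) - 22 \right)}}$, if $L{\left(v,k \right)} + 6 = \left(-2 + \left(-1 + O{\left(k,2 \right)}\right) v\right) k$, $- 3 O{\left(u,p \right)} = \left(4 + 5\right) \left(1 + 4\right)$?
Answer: $2 i \sqrt{3261} \approx 114.21 i$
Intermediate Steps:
$O{\left(u,p \right)} = -15$ ($O{\left(u,p \right)} = - \frac{\left(4 + 5\right) \left(1 + 4\right)}{3} = - \frac{9 \cdot 5}{3} = \left(- \frac{1}{3}\right) 45 = -15$)
$L{\left(v,k \right)} = -6 + k \left(-2 - 16 v\right)$ ($L{\left(v,k \right)} = -6 + \left(-2 + \left(-1 - 15\right) v\right) k = -6 + \left(-2 - 16 v\right) k = -6 + k \left(-2 - 16 v\right)$)
$\sqrt{-4582 + L{\left(-19,\left(-6 - 0\right) - 22 \right)}} = \sqrt{-4582 - \left(6 + 2 \left(\left(-6 - 0\right) - 22\right) + 16 \left(\left(-6 - 0\right) - 22\right) \left(-19\right)\right)} = \sqrt{-4582 - \left(6 + 2 \left(\left(-6 + 0\right) - 22\right) + 16 \left(\left(-6 + 0\right) - 22\right) \left(-19\right)\right)} = \sqrt{-4582 - \left(6 + 2 \left(-6 - 22\right) + 16 \left(-6 - 22\right) \left(-19\right)\right)} = \sqrt{-4582 - \left(-50 + 8512\right)} = \sqrt{-4582 - 8462} = \sqrt{-13044} = 2 i \sqrt{3261}$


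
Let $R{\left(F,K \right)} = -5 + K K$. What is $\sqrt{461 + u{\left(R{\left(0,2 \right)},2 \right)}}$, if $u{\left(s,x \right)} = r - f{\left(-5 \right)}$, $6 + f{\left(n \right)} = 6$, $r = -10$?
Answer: $\sqrt{451} \approx 21.237$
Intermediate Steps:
$f{\left(n \right)} = 0$ ($f{\left(n \right)} = -6 + 6 = 0$)
$R{\left(F,K \right)} = -5 + K^{2}$
$u{\left(s,x \right)} = -10$ ($u{\left(s,x \right)} = -10 - 0 = -10 + 0 = -10$)
$\sqrt{461 + u{\left(R{\left(0,2 \right)},2 \right)}} = \sqrt{461 - 10} = \sqrt{451}$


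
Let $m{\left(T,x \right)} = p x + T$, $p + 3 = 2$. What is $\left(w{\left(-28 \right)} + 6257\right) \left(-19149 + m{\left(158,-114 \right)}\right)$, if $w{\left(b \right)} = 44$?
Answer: $-118943977$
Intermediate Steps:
$p = -1$ ($p = -3 + 2 = -1$)
$m{\left(T,x \right)} = T - x$ ($m{\left(T,x \right)} = - x + T = T - x$)
$\left(w{\left(-28 \right)} + 6257\right) \left(-19149 + m{\left(158,-114 \right)}\right) = \left(44 + 6257\right) \left(-19149 + \left(158 - -114\right)\right) = 6301 \left(-19149 + \left(158 + 114\right)\right) = 6301 \left(-19149 + 272\right) = 6301 \left(-18877\right) = -118943977$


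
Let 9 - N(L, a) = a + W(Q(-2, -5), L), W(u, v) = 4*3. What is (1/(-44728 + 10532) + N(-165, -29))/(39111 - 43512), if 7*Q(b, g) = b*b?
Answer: -296365/50165532 ≈ -0.0059077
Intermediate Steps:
Q(b, g) = b²/7 (Q(b, g) = (b*b)/7 = b²/7)
W(u, v) = 12
N(L, a) = -3 - a (N(L, a) = 9 - (a + 12) = 9 - (12 + a) = 9 + (-12 - a) = -3 - a)
(1/(-44728 + 10532) + N(-165, -29))/(39111 - 43512) = (1/(-44728 + 10532) + (-3 - 1*(-29)))/(39111 - 43512) = (1/(-34196) + (-3 + 29))/(-4401) = (-1/34196 + 26)*(-1/4401) = (889095/34196)*(-1/4401) = -296365/50165532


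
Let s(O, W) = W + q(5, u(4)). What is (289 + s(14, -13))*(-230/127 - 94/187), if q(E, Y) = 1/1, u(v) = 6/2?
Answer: -15220596/23749 ≈ -640.89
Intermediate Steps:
u(v) = 3 (u(v) = 6*(1/2) = 3)
q(E, Y) = 1 (q(E, Y) = 1*1 = 1)
s(O, W) = 1 + W (s(O, W) = W + 1 = 1 + W)
(289 + s(14, -13))*(-230/127 - 94/187) = (289 + (1 - 13))*(-230/127 - 94/187) = (289 - 12)*(-230*1/127 - 94*1/187) = 277*(-230/127 - 94/187) = 277*(-54948/23749) = -15220596/23749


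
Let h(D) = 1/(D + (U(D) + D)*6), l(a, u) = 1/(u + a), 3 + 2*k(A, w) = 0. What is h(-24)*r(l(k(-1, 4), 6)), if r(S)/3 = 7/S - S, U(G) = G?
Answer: -563/1872 ≈ -0.30075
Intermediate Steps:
k(A, w) = -3/2 (k(A, w) = -3/2 + (½)*0 = -3/2 + 0 = -3/2)
l(a, u) = 1/(a + u)
h(D) = 1/(13*D) (h(D) = 1/(D + (D + D)*6) = 1/(D + (2*D)*6) = 1/(D + 12*D) = 1/(13*D))
r(S) = -3*S + 21/S (r(S) = 3*(7/S - S) = 3*(-S + 7/S) = -3*S + 21/S)
h(-24)*r(l(k(-1, 4), 6)) = ((1/13)/(-24))*(-3/(-3/2 + 6) + 21/(1/(-3/2 + 6))) = ((1/13)*(-1/24))*(-3/9/2 + 21/(1/(9/2))) = -(-3*2/9 + 21/(2/9))/312 = -(-⅔ + 21*(9/2))/312 = -(-⅔ + 189/2)/312 = -1/312*563/6 = -563/1872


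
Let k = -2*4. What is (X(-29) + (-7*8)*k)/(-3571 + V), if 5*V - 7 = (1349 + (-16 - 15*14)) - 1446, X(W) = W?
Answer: -2095/18171 ≈ -0.11529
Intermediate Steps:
k = -8
V = -316/5 (V = 7/5 + ((1349 + (-16 - 15*14)) - 1446)/5 = 7/5 + ((1349 + (-16 - 210)) - 1446)/5 = 7/5 + ((1349 - 226) - 1446)/5 = 7/5 + (1123 - 1446)/5 = 7/5 + (⅕)*(-323) = 7/5 - 323/5 = -316/5 ≈ -63.200)
(X(-29) + (-7*8)*k)/(-3571 + V) = (-29 - 7*8*(-8))/(-3571 - 316/5) = (-29 - 56*(-8))/(-18171/5) = (-29 + 448)*(-5/18171) = 419*(-5/18171) = -2095/18171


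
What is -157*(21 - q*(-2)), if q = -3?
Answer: -2355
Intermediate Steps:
-157*(21 - q*(-2)) = -157*(21 - 1*(-3)*(-2)) = -157*(21 + 3*(-2)) = -157*(21 - 6) = -157*15 = -2355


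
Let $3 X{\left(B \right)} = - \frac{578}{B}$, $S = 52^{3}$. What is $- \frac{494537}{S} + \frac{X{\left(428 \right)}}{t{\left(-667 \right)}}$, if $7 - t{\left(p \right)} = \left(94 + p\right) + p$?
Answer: $- \frac{197977049975}{56283554496} \approx -3.5175$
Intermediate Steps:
$S = 140608$
$X{\left(B \right)} = - \frac{578}{3 B}$ ($X{\left(B \right)} = \frac{\left(-578\right) \frac{1}{B}}{3} = - \frac{578}{3 B}$)
$t{\left(p \right)} = -87 - 2 p$ ($t{\left(p \right)} = 7 - \left(\left(94 + p\right) + p\right) = 7 - \left(94 + 2 p\right) = -87 - 2 p$)
$- \frac{494537}{S} + \frac{X{\left(428 \right)}}{t{\left(-667 \right)}} = - \frac{494537}{140608} + \frac{\left(- \frac{578}{3}\right) \frac{1}{428}}{-87 - -1334} = \left(-494537\right) \frac{1}{140608} + \frac{\left(- \frac{578}{3}\right) \frac{1}{428}}{-87 + 1334} = - \frac{494537}{140608} - \frac{289}{642 \cdot 1247} = - \frac{494537}{140608} - \frac{289}{800574} = - \frac{197977049975}{56283554496}$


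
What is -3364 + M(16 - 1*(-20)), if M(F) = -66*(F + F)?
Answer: -8116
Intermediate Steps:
M(F) = -132*F
-3364 + M(16 - 1*(-20)) = -3364 - 132*(16 - 1*(-20)) = -3364 - 132*(16 + 20) = -3364 - 132*36 = -3364 - 4752 = -8116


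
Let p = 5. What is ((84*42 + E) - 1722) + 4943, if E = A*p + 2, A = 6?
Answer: 6781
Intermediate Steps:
E = 32 (E = 6*5 + 2 = 30 + 2 = 32)
((84*42 + E) - 1722) + 4943 = ((84*42 + 32) - 1722) + 4943 = ((3528 + 32) - 1722) + 4943 = (3560 - 1722) + 4943 = 1838 + 4943 = 6781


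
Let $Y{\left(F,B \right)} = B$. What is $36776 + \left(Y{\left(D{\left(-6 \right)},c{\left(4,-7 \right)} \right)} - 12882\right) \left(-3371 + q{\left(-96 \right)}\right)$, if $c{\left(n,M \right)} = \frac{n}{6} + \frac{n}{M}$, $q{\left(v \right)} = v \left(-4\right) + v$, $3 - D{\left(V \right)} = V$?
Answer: $\frac{834785456}{21} \approx 3.9752 \cdot 10^{7}$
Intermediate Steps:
$D{\left(V \right)} = 3 - V$
$q{\left(v \right)} = - 3 v$ ($q{\left(v \right)} = - 4 v + v = - 3 v$)
$c{\left(n,M \right)} = \frac{n}{6} + \frac{n}{M}$ ($c{\left(n,M \right)} = n \frac{1}{6} + \frac{n}{M} = \frac{n}{6} + \frac{n}{M}$)
$36776 + \left(Y{\left(D{\left(-6 \right)},c{\left(4,-7 \right)} \right)} - 12882\right) \left(-3371 + q{\left(-96 \right)}\right) = 36776 + \left(\left(\frac{1}{6} \cdot 4 + \frac{4}{-7}\right) - 12882\right) \left(-3371 - -288\right) = 36776 + \left(\left(\frac{2}{3} + 4 \left(- \frac{1}{7}\right)\right) - 12882\right) \left(-3371 + 288\right) = 36776 + \left(\left(\frac{2}{3} - \frac{4}{7}\right) - 12882\right) \left(-3083\right) = 36776 + \left(\frac{2}{21} - 12882\right) \left(-3083\right) = 36776 - - \frac{834013160}{21} = 36776 + \frac{834013160}{21} = \frac{834785456}{21}$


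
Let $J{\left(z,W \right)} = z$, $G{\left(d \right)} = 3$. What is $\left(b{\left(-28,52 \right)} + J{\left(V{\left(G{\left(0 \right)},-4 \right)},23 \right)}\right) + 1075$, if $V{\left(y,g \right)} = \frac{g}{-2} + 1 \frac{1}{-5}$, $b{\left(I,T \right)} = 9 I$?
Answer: $\frac{4124}{5} \approx 824.8$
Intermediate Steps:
$V{\left(y,g \right)} = - \frac{1}{5} - \frac{g}{2}$ ($V{\left(y,g \right)} = g \left(- \frac{1}{2}\right) + 1 \left(- \frac{1}{5}\right) = - \frac{g}{2} - \frac{1}{5} = - \frac{1}{5} - \frac{g}{2}$)
$\left(b{\left(-28,52 \right)} + J{\left(V{\left(G{\left(0 \right)},-4 \right)},23 \right)}\right) + 1075 = \left(9 \left(-28\right) - - \frac{9}{5}\right) + 1075 = \left(-252 + \left(- \frac{1}{5} + 2\right)\right) + 1075 = \left(-252 + \frac{9}{5}\right) + 1075 = - \frac{1251}{5} + 1075 = \frac{4124}{5}$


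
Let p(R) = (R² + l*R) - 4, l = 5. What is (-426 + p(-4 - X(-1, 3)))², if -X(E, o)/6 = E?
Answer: 144400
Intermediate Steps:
X(E, o) = -6*E
p(R) = -4 + R² + 5*R (p(R) = (R² + 5*R) - 4 = -4 + R² + 5*R)
(-426 + p(-4 - X(-1, 3)))² = (-426 + (-4 + (-4 - (-6)*(-1))² + 5*(-4 - (-6)*(-1))))² = (-426 + (-4 + (-4 - 1*6)² + 5*(-4 - 1*6)))² = (-426 + (-4 + (-4 - 6)² + 5*(-4 - 6)))² = (-426 + (-4 + (-10)² + 5*(-10)))² = (-426 + (-4 + 100 - 50))² = (-426 + 46)² = (-380)² = 144400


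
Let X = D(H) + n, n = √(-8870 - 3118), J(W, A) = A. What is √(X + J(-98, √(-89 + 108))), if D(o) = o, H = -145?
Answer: √(-145 + √19 + 18*I*√37) ≈ 4.3356 + 12.627*I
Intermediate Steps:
n = 18*I*√37 (n = √(-11988) = 18*I*√37 ≈ 109.49*I)
X = -145 + 18*I*√37 ≈ -145.0 + 109.49*I
√(X + J(-98, √(-89 + 108))) = √((-145 + 18*I*√37) + √(-89 + 108)) = √((-145 + 18*I*√37) + √19) = √(-145 + √19 + 18*I*√37)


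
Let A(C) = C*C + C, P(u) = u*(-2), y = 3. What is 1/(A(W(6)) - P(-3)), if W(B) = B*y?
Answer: 1/336 ≈ 0.0029762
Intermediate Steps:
P(u) = -2*u
W(B) = 3*B (W(B) = B*3 = 3*B)
A(C) = C + C² (A(C) = C² + C = C + C²)
1/(A(W(6)) - P(-3)) = 1/((3*6)*(1 + 3*6) - (-2)*(-3)) = 1/(18*(1 + 18) - 1*6) = 1/(18*19 - 6) = 1/(342 - 6) = 1/336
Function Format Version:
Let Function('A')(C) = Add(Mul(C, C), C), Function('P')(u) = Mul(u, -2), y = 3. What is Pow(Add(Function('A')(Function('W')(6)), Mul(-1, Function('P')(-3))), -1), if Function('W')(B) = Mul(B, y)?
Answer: Rational(1, 336) ≈ 0.0029762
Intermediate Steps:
Function('P')(u) = Mul(-2, u)
Function('W')(B) = Mul(3, B) (Function('W')(B) = Mul(B, 3) = Mul(3, B))
Function('A')(C) = Add(C, Pow(C, 2)) (Function('A')(C) = Add(Pow(C, 2), C) = Add(C, Pow(C, 2)))
Pow(Add(Function('A')(Function('W')(6)), Mul(-1, Function('P')(-3))), -1) = Pow(Add(Mul(Mul(3, 6), Add(1, Mul(3, 6))), Mul(-1, Mul(-2, -3))), -1) = Pow(Add(Mul(18, Add(1, 18)), Mul(-1, 6)), -1) = Pow(Add(Mul(18, 19), -6), -1) = Pow(Add(342, -6), -1) = Pow(336, -1) = Rational(1, 336)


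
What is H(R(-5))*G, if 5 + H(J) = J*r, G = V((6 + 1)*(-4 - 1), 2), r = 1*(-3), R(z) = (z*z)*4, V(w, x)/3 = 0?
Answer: 0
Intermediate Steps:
V(w, x) = 0 (V(w, x) = 3*0 = 0)
R(z) = 4*z**2 (R(z) = z**2*4 = 4*z**2)
r = -3
G = 0
H(J) = -5 - 3*J (H(J) = -5 + J*(-3) = -5 - 3*J)
H(R(-5))*G = (-5 - 12*(-5)**2)*0 = (-5 - 12*25)*0 = (-5 - 3*100)*0 = (-5 - 300)*0 = -305*0 = 0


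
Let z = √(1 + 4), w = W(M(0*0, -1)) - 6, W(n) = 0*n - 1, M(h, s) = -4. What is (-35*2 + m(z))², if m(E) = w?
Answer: 5929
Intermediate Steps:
W(n) = -1 (W(n) = 0 - 1 = -1)
w = -7 (w = -1 - 6 = -7)
z = √5 ≈ 2.2361
m(E) = -7
(-35*2 + m(z))² = (-35*2 - 7)² = (-70 - 7)² = (-77)² = 5929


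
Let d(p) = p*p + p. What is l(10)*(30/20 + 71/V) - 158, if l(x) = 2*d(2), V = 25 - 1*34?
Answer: -704/3 ≈ -234.67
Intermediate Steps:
d(p) = p + p**2 (d(p) = p**2 + p = p + p**2)
V = -9 (V = 25 - 34 = -9)
l(x) = 12 (l(x) = 2*(2*(1 + 2)) = 2*(2*3) = 2*6 = 12)
l(10)*(30/20 + 71/V) - 158 = 12*(30/20 + 71/(-9)) - 158 = 12*(30*(1/20) + 71*(-1/9)) - 158 = 12*(3/2 - 71/9) - 158 = 12*(-115/18) - 158 = -230/3 - 158 = -704/3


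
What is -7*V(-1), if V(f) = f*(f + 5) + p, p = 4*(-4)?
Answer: 140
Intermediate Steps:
p = -16
V(f) = -16 + f*(5 + f) (V(f) = f*(f + 5) - 16 = f*(5 + f) - 16 = -16 + f*(5 + f))
-7*V(-1) = -7*(-16 + (-1)² + 5*(-1)) = -7*(-16 + 1 - 5) = -7*(-20) = 140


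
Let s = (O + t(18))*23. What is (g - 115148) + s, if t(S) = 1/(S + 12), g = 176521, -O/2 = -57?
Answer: 1919873/30 ≈ 63996.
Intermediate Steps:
O = 114 (O = -2*(-57) = 114)
t(S) = 1/(12 + S)
s = 78683/30 (s = (114 + 1/(12 + 18))*23 = (114 + 1/30)*23 = (3421/30)*23 = 78683/30 ≈ 2622.8)
(g - 115148) + s = (176521 - 115148) + 78683/30 = 61373 + 78683/30 = 1919873/30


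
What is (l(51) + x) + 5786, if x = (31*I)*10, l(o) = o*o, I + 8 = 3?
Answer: 6837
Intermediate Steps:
I = -5 (I = -8 + 3 = -5)
l(o) = o**2
x = -1550 (x = (31*(-5))*10 = -155*10 = -1550)
(l(51) + x) + 5786 = (51**2 - 1550) + 5786 = (2601 - 1550) + 5786 = 1051 + 5786 = 6837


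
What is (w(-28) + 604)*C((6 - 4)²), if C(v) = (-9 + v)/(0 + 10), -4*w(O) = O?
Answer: -611/2 ≈ -305.50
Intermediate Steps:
w(O) = -O/4
C(v) = -9/10 + v/10 (C(v) = (-9 + v)/10 = (-9 + v)*(⅒) = -9/10 + v/10)
(w(-28) + 604)*C((6 - 4)²) = (-¼*(-28) + 604)*(-9/10 + (6 - 4)²/10) = (7 + 604)*(-9/10 + (⅒)*2²) = 611*(-9/10 + (⅒)*4) = 611*(-9/10 + ⅖) = 611*(-½) = -611/2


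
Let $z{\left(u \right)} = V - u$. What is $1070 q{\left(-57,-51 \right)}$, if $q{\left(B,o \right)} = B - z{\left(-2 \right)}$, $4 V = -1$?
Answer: $- \frac{125725}{2} \approx -62863.0$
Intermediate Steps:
$V = - \frac{1}{4}$ ($V = \frac{1}{4} \left(-1\right) = - \frac{1}{4} \approx -0.25$)
$z{\left(u \right)} = - \frac{1}{4} - u$
$q{\left(B,o \right)} = - \frac{7}{4} + B$ ($q{\left(B,o \right)} = B - \left(- \frac{1}{4} - -2\right) = B - \left(- \frac{1}{4} + 2\right) = B - \frac{7}{4} = - \frac{7}{4} + B$)
$1070 q{\left(-57,-51 \right)} = 1070 \left(- \frac{7}{4} - 57\right) = 1070 \left(- \frac{235}{4}\right) = - \frac{125725}{2}$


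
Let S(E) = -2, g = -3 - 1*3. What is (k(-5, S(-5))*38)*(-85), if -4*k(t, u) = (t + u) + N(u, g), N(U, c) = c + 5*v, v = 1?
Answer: -6460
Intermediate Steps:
g = -6 (g = -3 - 3 = -6)
N(U, c) = 5 + c (N(U, c) = c + 5*1 = c + 5 = 5 + c)
k(t, u) = ¼ - t/4 - u/4 (k(t, u) = -((t + u) + (5 - 6))/4 = -((t + u) - 1)/4 = -(-1 + t + u)/4 = ¼ - t/4 - u/4)
(k(-5, S(-5))*38)*(-85) = ((¼ - ¼*(-5) - ¼*(-2))*38)*(-85) = ((¼ + 5/4 + ½)*38)*(-85) = (2*38)*(-85) = 76*(-85) = -6460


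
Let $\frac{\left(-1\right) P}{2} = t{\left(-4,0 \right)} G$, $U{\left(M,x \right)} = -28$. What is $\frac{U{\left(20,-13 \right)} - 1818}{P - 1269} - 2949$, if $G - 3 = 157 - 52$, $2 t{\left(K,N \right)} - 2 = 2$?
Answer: $- \frac{5014403}{1701} \approx -2947.9$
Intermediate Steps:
$t{\left(K,N \right)} = 2$ ($t{\left(K,N \right)} = 1 + \frac{1}{2} \cdot 2 = 1 + 1 = 2$)
$G = 108$ ($G = 3 + \left(157 - 52\right) = 3 + 105 = 108$)
$P = -432$ ($P = - 2 \cdot 2 \cdot 108 = \left(-2\right) 216 = -432$)
$\frac{U{\left(20,-13 \right)} - 1818}{P - 1269} - 2949 = \frac{-28 - 1818}{-432 - 1269} - 2949 = - \frac{1846}{-1701} - 2949 = \left(-1846\right) \left(- \frac{1}{1701}\right) - 2949 = \frac{1846}{1701} - 2949 = - \frac{5014403}{1701}$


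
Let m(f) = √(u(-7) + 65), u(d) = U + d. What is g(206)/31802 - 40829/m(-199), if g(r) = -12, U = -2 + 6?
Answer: -6/15901 - 40829*√62/62 ≈ -5185.3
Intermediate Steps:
U = 4
u(d) = 4 + d
m(f) = √62 (m(f) = √((4 - 7) + 65) = √(-3 + 65) = √62)
g(206)/31802 - 40829/m(-199) = -12/31802 - 40829*√62/62 = -12*1/31802 - 40829*√62/62 = -6/15901 - 40829*√62/62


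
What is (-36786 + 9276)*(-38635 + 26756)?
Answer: 326791290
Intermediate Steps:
(-36786 + 9276)*(-38635 + 26756) = -27510*(-11879) = 326791290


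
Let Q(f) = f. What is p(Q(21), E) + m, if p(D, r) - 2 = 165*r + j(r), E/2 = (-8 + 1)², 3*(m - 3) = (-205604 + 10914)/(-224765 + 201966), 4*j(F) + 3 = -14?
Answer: 4424901911/273588 ≈ 16174.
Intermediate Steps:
j(F) = -17/4 (j(F) = -¾ + (¼)*(-14) = -¾ - 7/2 = -17/4)
m = 399881/68397 (m = 3 + ((-205604 + 10914)/(-224765 + 201966))/3 = 3 + (-194690/(-22799))/3 = 3 + (-194690*(-1/22799))/3 = 3 + (⅓)*(194690/22799) = 3 + 194690/68397 = 399881/68397 ≈ 5.8465)
E = 98 (E = 2*(-8 + 1)² = 2*(-7)² = 2*49 = 98)
p(D, r) = -9/4 + 165*r (p(D, r) = 2 + (165*r - 17/4) = 2 + (-17/4 + 165*r) = -9/4 + 165*r)
p(Q(21), E) + m = (-9/4 + 165*98) + 399881/68397 = (-9/4 + 16170) + 399881/68397 = 64671/4 + 399881/68397 = 4424901911/273588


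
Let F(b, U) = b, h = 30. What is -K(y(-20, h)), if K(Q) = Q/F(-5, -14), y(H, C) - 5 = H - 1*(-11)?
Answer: -⅘ ≈ -0.80000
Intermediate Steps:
y(H, C) = 16 + H (y(H, C) = 5 + (H - 1*(-11)) = 5 + (H + 11) = 5 + (11 + H) = 16 + H)
K(Q) = -Q/5 (K(Q) = Q/(-5) = Q*(-⅕) = -Q/5)
-K(y(-20, h)) = -(-1)*(16 - 20)/5 = -(-1)*(-4)/5 = -1*⅘ = -⅘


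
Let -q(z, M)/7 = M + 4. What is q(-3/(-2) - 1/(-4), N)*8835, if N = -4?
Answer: 0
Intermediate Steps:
q(z, M) = -28 - 7*M (q(z, M) = -7*(M + 4) = -7*(4 + M) = -28 - 7*M)
q(-3/(-2) - 1/(-4), N)*8835 = (-28 - 7*(-4))*8835 = (-28 + 28)*8835 = 0*8835 = 0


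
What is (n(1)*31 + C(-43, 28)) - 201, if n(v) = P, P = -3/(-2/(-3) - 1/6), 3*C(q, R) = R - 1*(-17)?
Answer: -372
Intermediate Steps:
C(q, R) = 17/3 + R/3 (C(q, R) = (R - 1*(-17))/3 = (R + 17)/3 = (17 + R)/3 = 17/3 + R/3)
P = -6 (P = -3/(-2*(-⅓) - 1*⅙) = -3/(⅔ - ⅙) = -3/½ = -3*2 = -6)
n(v) = -6
(n(1)*31 + C(-43, 28)) - 201 = (-6*31 + (17/3 + (⅓)*28)) - 201 = (-186 + (17/3 + 28/3)) - 201 = (-186 + 15) - 201 = -171 - 201 = -372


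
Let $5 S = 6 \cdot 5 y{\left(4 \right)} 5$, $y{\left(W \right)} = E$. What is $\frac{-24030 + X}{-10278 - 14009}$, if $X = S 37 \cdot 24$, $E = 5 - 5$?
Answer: $\frac{24030}{24287} \approx 0.98942$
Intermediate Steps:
$E = 0$ ($E = 5 - 5 = 0$)
$y{\left(W \right)} = 0$
$S = 0$ ($S = \frac{6 \cdot 5 \cdot 0 \cdot 5}{5} = \frac{6 \cdot 0 \cdot 5}{5} = \frac{6 \cdot 0}{5} = \frac{1}{5} \cdot 0 = 0$)
$X = 0$ ($X = 0 \cdot 37 \cdot 24 = 0 \cdot 24 = 0$)
$\frac{-24030 + X}{-10278 - 14009} = \frac{-24030 + 0}{-10278 - 14009} = - \frac{24030}{-24287} = \left(-24030\right) \left(- \frac{1}{24287}\right) = \frac{24030}{24287}$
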